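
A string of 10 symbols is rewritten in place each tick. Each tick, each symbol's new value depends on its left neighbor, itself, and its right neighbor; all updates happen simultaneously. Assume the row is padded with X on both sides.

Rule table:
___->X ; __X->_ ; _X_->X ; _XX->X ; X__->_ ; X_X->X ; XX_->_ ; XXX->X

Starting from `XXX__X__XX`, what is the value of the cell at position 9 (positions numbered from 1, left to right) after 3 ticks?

XX___X__XX
X__X_X__XX
___XXX__XX
position 9 holds X

X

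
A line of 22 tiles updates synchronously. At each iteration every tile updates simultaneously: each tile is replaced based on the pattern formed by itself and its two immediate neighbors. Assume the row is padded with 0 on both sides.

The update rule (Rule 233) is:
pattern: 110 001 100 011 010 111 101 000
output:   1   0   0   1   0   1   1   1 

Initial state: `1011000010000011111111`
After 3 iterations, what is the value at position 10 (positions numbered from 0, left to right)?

1

0111011000111011111111
0111111010111111111111
0111111101111111111111
position 10 holds 1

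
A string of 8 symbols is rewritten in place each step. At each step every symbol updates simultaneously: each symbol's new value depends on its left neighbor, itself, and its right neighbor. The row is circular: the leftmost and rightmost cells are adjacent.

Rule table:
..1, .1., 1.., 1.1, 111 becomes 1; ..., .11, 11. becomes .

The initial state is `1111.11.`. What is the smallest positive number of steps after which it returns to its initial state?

.11.1..1
1..11111
.11.1111
1..1.11.
11111..1
1111.11.

6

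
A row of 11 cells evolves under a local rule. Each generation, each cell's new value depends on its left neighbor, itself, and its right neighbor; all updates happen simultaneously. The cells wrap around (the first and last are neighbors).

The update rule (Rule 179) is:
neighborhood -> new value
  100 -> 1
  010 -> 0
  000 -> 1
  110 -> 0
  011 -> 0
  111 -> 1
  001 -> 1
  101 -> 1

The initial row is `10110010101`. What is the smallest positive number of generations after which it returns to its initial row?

01001101010
10110010101

2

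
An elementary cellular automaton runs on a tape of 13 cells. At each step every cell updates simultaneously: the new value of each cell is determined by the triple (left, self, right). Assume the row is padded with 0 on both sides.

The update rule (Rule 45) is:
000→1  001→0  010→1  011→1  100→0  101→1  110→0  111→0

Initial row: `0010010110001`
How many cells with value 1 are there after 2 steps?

1010011100101
1110010000111
count of 1: 7

7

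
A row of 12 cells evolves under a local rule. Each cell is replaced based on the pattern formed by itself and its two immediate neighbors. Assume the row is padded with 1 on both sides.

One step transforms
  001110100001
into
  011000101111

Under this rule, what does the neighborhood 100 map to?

At position 0 the neighborhood is 100; the next row has 0 there.

0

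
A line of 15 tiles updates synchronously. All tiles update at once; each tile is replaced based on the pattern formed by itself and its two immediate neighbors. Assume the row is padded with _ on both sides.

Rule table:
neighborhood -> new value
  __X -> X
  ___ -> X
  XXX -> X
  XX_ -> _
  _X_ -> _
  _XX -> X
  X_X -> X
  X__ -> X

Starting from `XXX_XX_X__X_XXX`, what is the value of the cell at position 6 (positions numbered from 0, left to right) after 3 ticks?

XX_XX_X_XX_XXX_
X_XX_X_XX_XXX_X
_XX_X_XX_XXX_X_
position 6 holds X

X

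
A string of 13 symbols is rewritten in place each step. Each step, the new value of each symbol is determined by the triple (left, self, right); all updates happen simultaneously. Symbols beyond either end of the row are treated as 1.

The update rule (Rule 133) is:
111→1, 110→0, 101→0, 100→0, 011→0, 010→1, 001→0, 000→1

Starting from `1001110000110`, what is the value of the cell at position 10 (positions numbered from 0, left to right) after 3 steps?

0000100110000
0110100000110
0000101110000
position 10 holds 0

0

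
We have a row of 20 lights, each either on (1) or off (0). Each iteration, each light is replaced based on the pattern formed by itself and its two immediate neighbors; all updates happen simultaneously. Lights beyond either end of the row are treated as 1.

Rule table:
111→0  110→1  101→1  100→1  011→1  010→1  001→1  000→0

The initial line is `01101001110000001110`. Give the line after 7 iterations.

00000000110000000001

iteration 1: 11111111011000011011
iteration 2: 00000001111100111110
iteration 3: 10000011000111100011
iteration 4: 11000111101100110110
iteration 5: 01101100111111111111
iteration 6: 11111111100000000000
iteration 7: 00000000110000000001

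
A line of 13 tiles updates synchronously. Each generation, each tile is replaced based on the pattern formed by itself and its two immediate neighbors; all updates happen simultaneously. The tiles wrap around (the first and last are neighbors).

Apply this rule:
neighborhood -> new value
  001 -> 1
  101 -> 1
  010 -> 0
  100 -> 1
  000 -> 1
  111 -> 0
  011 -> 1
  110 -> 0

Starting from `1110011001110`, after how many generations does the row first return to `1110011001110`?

1001110111001
0111001100111
1100111011100
1011100110011
0110011101110
1101110011001
0011001110111
1110111001100
1001100111011
0111011100110
1100110011101
0011101110011
1110011001110

13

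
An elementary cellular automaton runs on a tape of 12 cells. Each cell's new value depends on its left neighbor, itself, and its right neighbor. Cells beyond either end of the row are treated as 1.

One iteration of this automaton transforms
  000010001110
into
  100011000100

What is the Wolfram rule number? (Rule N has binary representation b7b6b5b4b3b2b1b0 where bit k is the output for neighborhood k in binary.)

position 9: 111 → 1  (bit 7 = 1)
position 10: 110 → 0  (bit 6 = 0)
position 11: 101 → 0  (bit 5 = 0)
position 0: 100 → 1  (bit 4 = 1)
position 8: 011 → 0  (bit 3 = 0)
position 4: 010 → 1  (bit 2 = 1)
position 3: 001 → 0  (bit 1 = 0)
position 1: 000 → 0  (bit 0 = 0)
bits b7..b0 = 10010100 = 148

148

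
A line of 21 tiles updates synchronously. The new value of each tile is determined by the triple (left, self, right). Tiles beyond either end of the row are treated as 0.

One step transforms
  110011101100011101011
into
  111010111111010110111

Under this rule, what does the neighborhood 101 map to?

1

At position 7 the neighborhood is 101; the next row has 1 there.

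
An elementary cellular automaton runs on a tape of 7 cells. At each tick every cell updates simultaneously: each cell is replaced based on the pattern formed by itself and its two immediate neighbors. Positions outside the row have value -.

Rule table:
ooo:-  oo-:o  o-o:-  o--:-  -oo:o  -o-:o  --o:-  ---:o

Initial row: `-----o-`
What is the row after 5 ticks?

o--o-o-

tick 1: oooo-o-
tick 2: o--o-o-
tick 3: o--o-o-  (fixed point — unchanged through tick 5)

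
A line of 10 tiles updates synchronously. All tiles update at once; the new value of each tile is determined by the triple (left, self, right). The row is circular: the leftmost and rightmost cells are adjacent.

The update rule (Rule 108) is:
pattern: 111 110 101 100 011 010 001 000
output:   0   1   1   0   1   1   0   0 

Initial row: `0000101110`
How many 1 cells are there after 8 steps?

0000111010
0000101110  (repeats step 0; period 2)
step 8: 0000101110
count of 1: 4

4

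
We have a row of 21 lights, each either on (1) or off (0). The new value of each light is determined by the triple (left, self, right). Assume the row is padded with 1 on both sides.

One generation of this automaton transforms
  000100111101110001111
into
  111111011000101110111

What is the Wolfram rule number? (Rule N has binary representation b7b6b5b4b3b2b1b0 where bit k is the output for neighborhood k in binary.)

151

position 7: 111 → 1  (bit 7 = 1)
position 9: 110 → 0  (bit 6 = 0)
position 10: 101 → 0  (bit 5 = 0)
position 0: 100 → 1  (bit 4 = 1)
position 6: 011 → 0  (bit 3 = 0)
position 3: 010 → 1  (bit 2 = 1)
position 2: 001 → 1  (bit 1 = 1)
position 1: 000 → 1  (bit 0 = 1)
bits b7..b0 = 10010111 = 151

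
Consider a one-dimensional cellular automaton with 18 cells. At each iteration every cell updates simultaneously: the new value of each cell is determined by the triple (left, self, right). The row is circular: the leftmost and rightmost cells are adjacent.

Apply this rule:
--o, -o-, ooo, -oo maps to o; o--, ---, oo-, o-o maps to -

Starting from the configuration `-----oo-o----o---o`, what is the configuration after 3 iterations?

--oo--oo--oo--oo--

iteration 1: ----oo--o---oo--oo
iteration 2: ---oo--oo--oo--oo-
iteration 3: --oo--oo--oo--oo--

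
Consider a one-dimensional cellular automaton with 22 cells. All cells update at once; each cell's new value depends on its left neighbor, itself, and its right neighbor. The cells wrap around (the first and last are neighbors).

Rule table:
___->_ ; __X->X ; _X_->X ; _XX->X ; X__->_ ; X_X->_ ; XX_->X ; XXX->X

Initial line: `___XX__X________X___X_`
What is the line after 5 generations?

XXXXX_XX___XXXXXX_XXX_

__XXX_XX_______XX__XX_
_XXXX_XX______XXX_XXX_
XXXXX_XX_____XXXX_XXX_
XXXXX_XX____XXXXX_XXX_
XXXXX_XX___XXXXXX_XXX_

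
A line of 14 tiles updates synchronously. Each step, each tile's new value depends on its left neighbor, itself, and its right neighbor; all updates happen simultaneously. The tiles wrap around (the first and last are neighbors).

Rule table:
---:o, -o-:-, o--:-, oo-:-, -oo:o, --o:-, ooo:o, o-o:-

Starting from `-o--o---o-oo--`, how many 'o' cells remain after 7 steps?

------o---o--o
-oooo---o-----
-ooo--o---oooo
-oo-----o-ooo-
-o--ooo---oo--
----oo--o-o--o
-oo-o---------
count of o: 3

3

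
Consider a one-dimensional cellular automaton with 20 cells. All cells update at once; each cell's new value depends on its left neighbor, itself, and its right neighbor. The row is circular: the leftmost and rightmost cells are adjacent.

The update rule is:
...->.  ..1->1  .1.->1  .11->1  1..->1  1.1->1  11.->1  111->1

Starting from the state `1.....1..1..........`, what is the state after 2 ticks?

111.11111111......11

11...111111........1
111.11111111......11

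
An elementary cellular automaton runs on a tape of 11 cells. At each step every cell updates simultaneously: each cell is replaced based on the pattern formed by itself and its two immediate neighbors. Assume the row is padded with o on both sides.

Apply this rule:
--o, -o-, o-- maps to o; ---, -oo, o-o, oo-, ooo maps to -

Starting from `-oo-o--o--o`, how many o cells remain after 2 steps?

2

----oooooo-
o--o-------
count of o: 2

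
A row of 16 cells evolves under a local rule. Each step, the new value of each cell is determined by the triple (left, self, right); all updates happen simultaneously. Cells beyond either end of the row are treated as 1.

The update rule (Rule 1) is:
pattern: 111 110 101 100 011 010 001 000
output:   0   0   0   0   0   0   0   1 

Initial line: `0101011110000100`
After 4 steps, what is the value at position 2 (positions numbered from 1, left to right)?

1

0000000000110000
0111111110000110
0000000000110000  (repeats step 1; period 2)
step 4: 0111111110000110
position 2 holds 1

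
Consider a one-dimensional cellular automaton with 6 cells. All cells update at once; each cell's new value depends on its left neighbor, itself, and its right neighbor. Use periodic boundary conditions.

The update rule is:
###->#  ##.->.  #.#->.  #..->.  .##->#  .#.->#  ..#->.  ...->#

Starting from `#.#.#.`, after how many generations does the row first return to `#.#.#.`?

#.#.#.

1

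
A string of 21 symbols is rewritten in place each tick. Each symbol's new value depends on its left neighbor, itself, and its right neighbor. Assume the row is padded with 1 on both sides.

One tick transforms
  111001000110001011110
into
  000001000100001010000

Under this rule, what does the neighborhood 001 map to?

0

At position 4 the neighborhood is 001; the next row has 0 there.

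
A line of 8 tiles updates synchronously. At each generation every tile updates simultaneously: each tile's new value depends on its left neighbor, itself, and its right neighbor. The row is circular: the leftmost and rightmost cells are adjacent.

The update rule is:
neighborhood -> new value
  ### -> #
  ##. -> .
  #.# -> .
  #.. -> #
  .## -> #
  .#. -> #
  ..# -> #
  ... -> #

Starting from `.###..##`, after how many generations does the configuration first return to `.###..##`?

.##.###.
##..##.#
#.###..#
..##.###
###..##.
##.###..
#..##.##
.###..##

8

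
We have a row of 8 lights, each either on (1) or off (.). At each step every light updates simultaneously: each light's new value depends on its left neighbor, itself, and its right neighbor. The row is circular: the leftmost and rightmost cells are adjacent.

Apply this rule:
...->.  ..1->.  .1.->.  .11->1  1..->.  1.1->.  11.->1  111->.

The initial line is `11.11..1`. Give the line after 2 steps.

...11...

.1.11..1
...11...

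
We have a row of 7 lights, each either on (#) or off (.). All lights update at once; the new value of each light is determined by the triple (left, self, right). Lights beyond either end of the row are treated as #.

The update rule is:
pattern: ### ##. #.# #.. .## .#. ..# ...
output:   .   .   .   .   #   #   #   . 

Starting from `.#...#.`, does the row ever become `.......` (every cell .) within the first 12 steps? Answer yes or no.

no

.#..##.
.#.##..
.#.#..#
.#.#.##
.#.#.#.
.#.#.#.  (fixed point — unchanged through step 12)
step 12 is .#.#.#., still not uniform .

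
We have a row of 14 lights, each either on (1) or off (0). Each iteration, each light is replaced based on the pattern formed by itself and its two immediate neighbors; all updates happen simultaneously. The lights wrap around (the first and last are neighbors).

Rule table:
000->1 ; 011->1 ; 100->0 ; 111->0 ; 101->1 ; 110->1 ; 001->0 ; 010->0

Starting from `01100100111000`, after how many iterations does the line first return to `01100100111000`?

14

iteration 1: 01100000101011
iteration 2: 11101110010111
iteration 3: 00111010001100
iteration 4: 10101100101101
iteration 5: 11011100011111
iteration 6: 01110101010000
iteration 7: 01011010100111
iteration 8: 10111101000101
iteration 9: 11100110010011
iteration 10: 00100110000010
iteration 11: 10000110111000
iteration 12: 00110111101010
iteration 13: 10111100110100
iteration 14: 01100100111000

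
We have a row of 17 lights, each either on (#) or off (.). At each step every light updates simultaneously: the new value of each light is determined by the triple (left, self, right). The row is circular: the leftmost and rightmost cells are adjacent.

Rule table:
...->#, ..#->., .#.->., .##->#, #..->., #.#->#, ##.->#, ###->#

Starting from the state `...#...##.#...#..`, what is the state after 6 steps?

#############..##

##...#.###..#...#
##.#..####....#.#
###...####.##..##
###.#.#######..##
####.########..##
#############..##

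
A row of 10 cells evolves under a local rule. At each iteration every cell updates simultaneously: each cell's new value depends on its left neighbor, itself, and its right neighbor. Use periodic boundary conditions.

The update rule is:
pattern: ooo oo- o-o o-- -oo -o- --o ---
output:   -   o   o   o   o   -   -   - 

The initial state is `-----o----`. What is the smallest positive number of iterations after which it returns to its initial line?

10

------o---
-------o--
--------o-
---------o
o---------
-o--------
--o-------
---o------
----o-----
-----o----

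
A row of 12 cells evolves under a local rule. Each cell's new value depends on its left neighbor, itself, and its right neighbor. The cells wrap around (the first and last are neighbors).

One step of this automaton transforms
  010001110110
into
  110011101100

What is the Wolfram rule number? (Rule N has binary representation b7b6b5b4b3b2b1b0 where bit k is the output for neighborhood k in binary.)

174

position 6: 111 → 1  (bit 7 = 1)
position 7: 110 → 0  (bit 6 = 0)
position 8: 101 → 1  (bit 5 = 1)
position 2: 100 → 0  (bit 4 = 0)
position 5: 011 → 1  (bit 3 = 1)
position 1: 010 → 1  (bit 2 = 1)
position 0: 001 → 1  (bit 1 = 1)
position 3: 000 → 0  (bit 0 = 0)
bits b7..b0 = 10101110 = 174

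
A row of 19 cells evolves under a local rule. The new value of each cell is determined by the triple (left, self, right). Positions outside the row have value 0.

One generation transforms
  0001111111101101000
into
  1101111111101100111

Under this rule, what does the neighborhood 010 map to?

At position 15 the neighborhood is 010; the next row has 0 there.

0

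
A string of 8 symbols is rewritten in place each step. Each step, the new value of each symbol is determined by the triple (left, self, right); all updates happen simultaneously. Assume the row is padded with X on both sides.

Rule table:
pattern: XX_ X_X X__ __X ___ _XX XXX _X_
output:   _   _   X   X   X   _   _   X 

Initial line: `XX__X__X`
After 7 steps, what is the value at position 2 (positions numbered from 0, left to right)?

step 1: __XXXXX_
step 2: XX______
step 3: __XXXXXX
step 4: XX______  (repeats step 2; period 2)
step 7: __XXXXXX
position 2 holds X

X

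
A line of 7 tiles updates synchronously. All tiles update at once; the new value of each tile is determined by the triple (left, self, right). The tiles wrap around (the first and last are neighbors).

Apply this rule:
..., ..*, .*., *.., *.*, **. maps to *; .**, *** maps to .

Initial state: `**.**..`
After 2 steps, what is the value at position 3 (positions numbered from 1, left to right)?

.**.***
*.**..*
position 3 holds *

*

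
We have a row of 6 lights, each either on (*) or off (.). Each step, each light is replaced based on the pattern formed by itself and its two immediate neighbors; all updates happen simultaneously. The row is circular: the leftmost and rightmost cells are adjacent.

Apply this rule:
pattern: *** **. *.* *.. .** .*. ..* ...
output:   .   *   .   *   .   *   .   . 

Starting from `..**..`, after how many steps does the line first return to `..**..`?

6

step 1: ...**.
step 2: ....**
step 3: *....*
step 4: **....
step 5: .**...
step 6: ..**..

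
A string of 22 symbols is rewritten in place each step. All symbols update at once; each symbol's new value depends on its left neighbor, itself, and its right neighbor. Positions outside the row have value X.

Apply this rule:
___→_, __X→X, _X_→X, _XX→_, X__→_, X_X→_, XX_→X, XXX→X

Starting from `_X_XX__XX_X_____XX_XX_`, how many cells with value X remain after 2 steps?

_X__X_X_X_X____X_X__X_
_X_XX_X_X_X___XX_X_XX_
count of X: 11

11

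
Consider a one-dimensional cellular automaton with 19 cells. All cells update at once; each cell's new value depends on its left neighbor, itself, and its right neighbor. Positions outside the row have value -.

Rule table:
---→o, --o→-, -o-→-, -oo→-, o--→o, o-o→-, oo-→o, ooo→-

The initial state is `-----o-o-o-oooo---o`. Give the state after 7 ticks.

oooo----------ooo--
---oooooooooo---ooo
oo----------ooo---o
-oooooooooo---ooo--
----------ooo---ooo
ooooooooo---ooo---o
--------ooo---ooo--

--------ooo---ooo--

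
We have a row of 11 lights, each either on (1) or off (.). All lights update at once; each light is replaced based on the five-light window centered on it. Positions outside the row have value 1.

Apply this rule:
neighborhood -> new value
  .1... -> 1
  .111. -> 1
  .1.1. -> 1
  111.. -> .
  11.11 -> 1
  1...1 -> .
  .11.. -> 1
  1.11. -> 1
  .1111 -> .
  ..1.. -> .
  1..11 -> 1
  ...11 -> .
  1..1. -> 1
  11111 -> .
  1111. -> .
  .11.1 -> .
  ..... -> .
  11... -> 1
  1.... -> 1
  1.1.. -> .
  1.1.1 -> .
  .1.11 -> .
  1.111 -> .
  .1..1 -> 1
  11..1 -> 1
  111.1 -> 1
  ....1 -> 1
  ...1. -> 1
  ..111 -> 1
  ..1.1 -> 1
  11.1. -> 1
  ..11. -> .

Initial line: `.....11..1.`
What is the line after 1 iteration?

11.1..1111.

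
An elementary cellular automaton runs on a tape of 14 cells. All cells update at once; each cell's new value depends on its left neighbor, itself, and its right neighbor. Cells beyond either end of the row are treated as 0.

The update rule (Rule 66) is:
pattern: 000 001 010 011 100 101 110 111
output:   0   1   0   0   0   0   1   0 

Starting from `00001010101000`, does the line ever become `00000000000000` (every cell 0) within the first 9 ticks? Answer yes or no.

yes

00010000000000
00100000000000
01000000000000
10000000000000
00000000000000
all cells are 0 at tick 5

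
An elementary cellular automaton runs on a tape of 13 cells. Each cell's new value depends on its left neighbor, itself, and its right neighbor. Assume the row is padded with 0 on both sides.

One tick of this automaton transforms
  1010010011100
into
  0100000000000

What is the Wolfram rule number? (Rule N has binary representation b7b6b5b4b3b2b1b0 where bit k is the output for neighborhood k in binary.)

32

position 9: 111 → 0  (bit 7 = 0)
position 10: 110 → 0  (bit 6 = 0)
position 1: 101 → 1  (bit 5 = 1)
position 3: 100 → 0  (bit 4 = 0)
position 8: 011 → 0  (bit 3 = 0)
position 0: 010 → 0  (bit 2 = 0)
position 4: 001 → 0  (bit 1 = 0)
position 12: 000 → 0  (bit 0 = 0)
bits b7..b0 = 00100000 = 32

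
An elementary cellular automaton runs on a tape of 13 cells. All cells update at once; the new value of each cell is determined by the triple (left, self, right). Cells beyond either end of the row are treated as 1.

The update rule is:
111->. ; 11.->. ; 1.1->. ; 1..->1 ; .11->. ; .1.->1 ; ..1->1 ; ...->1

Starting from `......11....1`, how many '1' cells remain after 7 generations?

11

111111..1111.
......11.....
111111..11111
......11.....  (repeats generation 2; period 2)
generation 7: 111111..11111
count of 1: 11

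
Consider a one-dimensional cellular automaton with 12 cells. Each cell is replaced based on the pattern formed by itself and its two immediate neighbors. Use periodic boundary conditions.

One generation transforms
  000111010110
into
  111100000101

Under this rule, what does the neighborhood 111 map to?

0

At position 4 the neighborhood is 111; the next row has 0 there.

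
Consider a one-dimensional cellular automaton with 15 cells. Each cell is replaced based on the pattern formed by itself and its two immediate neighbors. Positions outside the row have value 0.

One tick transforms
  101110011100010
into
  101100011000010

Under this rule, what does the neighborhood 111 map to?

1

At position 3 the neighborhood is 111; the next row has 1 there.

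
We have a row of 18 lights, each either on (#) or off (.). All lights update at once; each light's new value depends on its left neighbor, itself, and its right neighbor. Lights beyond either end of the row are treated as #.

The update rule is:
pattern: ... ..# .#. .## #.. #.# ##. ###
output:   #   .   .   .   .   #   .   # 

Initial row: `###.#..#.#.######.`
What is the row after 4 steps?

##.#....#.#.####.#
#.#..##..#.#.##.#.
.#........#.#..#.#
#..######..#....#.

#..######..#....#.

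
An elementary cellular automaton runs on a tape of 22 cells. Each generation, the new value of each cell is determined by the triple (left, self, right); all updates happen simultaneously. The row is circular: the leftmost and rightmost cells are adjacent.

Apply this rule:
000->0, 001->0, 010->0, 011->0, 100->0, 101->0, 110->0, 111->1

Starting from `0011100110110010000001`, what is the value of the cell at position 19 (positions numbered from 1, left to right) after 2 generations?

0

generation 1: 0001000000000000000000
generation 2: 0000000000000000000000
position 19 holds 0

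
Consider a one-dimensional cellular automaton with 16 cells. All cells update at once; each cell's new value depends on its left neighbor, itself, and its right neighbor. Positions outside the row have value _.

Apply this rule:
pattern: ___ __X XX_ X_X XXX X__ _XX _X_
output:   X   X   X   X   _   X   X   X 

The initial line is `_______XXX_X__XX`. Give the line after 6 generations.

XXXXXXXX_XXXXXXX
X______XXX_____X
XXXXXXXX_XXXXXXX  (repeats generation 1; period 2)
generation 6: X______XXX_____X

X______XXX_____X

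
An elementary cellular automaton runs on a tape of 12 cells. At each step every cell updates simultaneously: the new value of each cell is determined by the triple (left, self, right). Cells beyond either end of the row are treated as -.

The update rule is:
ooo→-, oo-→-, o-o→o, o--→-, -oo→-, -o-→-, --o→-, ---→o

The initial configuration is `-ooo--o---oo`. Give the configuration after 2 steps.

ooooooo---oo

step 1: --------o---
step 2: ooooooo---oo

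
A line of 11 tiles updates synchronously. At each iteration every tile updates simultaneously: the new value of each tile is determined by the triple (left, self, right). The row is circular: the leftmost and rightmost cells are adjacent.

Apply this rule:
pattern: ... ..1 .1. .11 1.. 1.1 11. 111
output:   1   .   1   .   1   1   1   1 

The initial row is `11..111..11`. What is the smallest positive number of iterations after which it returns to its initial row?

iteration 1: 111..111..1
iteration 2: 1111..111..
iteration 3: .1111..111.
iteration 4: ..1111..111
iteration 5: 1..1111..11
iteration 6: 11..1111..1
iteration 7: 111..1111..
iteration 8: .111..1111.
iteration 9: ..111..1111
iteration 10: 1..111..111
iteration 11: 11..111..11

11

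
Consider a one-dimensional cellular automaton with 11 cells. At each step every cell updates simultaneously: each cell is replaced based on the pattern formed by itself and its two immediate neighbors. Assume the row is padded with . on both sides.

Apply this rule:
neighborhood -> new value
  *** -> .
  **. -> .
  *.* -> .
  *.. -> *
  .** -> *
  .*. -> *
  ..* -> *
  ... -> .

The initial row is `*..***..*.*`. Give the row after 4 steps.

****..***.*
*...***...*
**.**..*.**
*..*.***.*.

*..*.***.*.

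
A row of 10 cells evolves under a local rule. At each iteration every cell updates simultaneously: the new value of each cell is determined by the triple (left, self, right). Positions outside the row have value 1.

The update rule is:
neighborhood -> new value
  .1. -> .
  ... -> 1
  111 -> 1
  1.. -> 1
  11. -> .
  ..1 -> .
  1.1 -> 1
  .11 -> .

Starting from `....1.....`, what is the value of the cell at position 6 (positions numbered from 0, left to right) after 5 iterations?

111..1111.
11.1..11.1
1.1.1...1.
.1.1.11..1
1.1.1..1..
position 6 holds .

.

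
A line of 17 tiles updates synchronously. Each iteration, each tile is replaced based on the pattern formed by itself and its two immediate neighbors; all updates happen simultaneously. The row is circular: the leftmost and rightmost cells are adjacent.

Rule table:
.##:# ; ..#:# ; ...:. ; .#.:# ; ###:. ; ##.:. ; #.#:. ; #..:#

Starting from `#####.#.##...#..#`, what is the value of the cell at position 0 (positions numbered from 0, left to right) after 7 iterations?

......#.#.#.#####
#....##.#.#.#....
##..##..#.#.##..#
..###.###.#.#.###
###...#...#.#.#..
#..#.###.##.#.###
.###.#...#..#.#..
position 0 holds .

.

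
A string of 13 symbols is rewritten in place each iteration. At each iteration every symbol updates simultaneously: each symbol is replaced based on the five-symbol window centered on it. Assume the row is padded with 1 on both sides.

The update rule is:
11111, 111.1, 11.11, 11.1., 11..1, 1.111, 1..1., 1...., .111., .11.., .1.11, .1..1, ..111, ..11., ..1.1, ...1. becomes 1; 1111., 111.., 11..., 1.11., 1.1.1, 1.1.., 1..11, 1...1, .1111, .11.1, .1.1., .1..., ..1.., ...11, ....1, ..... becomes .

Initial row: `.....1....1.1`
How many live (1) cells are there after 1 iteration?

7

.1..1..1.1111
count of 1: 7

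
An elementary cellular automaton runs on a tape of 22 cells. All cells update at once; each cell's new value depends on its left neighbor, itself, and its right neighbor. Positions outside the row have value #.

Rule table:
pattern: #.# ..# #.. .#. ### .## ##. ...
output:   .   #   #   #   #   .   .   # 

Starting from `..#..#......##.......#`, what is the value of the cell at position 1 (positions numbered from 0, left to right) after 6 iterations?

############..#######.
###########.##.#####..
##########......###.##
#########.######.#...#
########...####..####.
#######.###.##.##.##..
position 1 holds #

#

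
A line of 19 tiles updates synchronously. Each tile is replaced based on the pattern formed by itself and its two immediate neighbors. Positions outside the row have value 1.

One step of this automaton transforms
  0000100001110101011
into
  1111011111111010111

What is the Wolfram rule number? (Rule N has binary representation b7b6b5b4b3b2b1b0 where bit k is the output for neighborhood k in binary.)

position 10: 111 → 1  (bit 7 = 1)
position 11: 110 → 1  (bit 6 = 1)
position 12: 101 → 1  (bit 5 = 1)
position 0: 100 → 1  (bit 4 = 1)
position 9: 011 → 1  (bit 3 = 1)
position 4: 010 → 0  (bit 2 = 0)
position 3: 001 → 1  (bit 1 = 1)
position 1: 000 → 1  (bit 0 = 1)
bits b7..b0 = 11111011 = 251

251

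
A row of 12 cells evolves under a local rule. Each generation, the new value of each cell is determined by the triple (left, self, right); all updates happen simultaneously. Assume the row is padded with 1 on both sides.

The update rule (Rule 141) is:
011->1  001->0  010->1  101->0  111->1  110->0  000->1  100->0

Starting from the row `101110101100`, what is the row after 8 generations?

001010101010

generation 1: 001100101000
generation 2: 001000101010
generation 3: 001010101010
generation 4: 001010101010  (fixed point — unchanged through generation 8)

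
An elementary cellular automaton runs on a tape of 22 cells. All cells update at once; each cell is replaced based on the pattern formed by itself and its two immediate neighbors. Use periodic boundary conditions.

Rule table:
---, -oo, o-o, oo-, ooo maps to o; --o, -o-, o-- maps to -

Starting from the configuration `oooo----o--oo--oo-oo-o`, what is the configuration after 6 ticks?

ooooooooooooo--ooooooo

oooo-oo----oo--ooooooo
ooooooo-oo-oo--ooooooo
ooooooooooooo--ooooooo
ooooooooooooo--ooooooo  (fixed point — unchanged through tick 6)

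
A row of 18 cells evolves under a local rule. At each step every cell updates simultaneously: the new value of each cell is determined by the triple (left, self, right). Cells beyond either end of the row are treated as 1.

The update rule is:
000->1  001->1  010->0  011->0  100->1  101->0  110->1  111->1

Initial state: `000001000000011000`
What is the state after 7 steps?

step 1: 111110111111101111
step 2: 111110011111100111
step 3: 111111101111111011
step 4: 111111100111111001
step 5: 111111111011111110
step 6: 111111111001111110
step 7: 111111111110111110

111111111110111110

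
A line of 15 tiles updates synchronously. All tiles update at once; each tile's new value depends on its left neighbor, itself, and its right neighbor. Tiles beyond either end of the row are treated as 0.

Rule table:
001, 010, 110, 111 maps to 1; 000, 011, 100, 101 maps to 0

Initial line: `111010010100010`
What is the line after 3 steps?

step 1: 011010110100110
step 2: 101010010101010
step 3: 101010110101010

101010110101010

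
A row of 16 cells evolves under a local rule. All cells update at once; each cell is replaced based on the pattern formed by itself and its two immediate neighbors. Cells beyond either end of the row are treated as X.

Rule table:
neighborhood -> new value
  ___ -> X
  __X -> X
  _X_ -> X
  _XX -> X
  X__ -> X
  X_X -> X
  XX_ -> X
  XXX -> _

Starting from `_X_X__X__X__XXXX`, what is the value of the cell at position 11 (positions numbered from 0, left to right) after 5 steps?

X

step 1: XXXXXXXXXXXXX___
step 2: ____________XXXX
step 3: XXXXXXXXXXXXX___  (repeats step 1; period 2)
step 5: XXXXXXXXXXXXX___
position 11 holds X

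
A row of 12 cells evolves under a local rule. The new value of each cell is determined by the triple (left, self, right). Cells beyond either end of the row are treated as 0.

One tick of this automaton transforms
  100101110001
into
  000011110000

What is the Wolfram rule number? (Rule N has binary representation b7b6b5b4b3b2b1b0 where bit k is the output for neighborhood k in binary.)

232

position 6: 111 → 1  (bit 7 = 1)
position 7: 110 → 1  (bit 6 = 1)
position 4: 101 → 1  (bit 5 = 1)
position 1: 100 → 0  (bit 4 = 0)
position 5: 011 → 1  (bit 3 = 1)
position 0: 010 → 0  (bit 2 = 0)
position 2: 001 → 0  (bit 1 = 0)
position 9: 000 → 0  (bit 0 = 0)
bits b7..b0 = 11101000 = 232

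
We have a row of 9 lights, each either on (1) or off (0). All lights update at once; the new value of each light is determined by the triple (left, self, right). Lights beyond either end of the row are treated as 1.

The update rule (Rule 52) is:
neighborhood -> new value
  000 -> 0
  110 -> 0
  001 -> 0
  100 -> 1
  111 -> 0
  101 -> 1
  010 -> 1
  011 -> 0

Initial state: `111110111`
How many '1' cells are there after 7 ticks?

2

000001000
100001100
010000010
111000011
000100000
100110000
010001000
count of 1: 2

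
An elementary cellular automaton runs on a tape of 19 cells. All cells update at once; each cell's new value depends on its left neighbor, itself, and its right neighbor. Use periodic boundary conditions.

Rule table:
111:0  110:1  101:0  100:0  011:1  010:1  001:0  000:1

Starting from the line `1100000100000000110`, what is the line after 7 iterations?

1101110101111110110
1101010101000010110
1101010101011010110
1101010101011010110  (fixed point — unchanged through iteration 7)

1101010101011010110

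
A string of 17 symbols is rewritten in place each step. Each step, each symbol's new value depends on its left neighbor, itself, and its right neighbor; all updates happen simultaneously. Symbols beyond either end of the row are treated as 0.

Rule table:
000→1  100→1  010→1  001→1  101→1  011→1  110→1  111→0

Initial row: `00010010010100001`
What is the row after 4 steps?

10000000000000001

11111111111111111
10000000000000001
11111111111111111  (repeats step 1; period 2)
step 4: 10000000000000001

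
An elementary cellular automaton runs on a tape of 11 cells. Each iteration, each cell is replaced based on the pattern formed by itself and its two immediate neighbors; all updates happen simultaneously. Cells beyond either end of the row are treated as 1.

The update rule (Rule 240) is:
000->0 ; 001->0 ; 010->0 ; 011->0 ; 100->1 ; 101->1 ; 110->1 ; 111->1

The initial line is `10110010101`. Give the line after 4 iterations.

11011001010
11101100101
11110110010
11111011001

11111011001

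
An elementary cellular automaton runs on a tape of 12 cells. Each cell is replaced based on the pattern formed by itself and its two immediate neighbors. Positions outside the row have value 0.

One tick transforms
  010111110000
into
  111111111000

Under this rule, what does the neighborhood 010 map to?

At position 1 the neighborhood is 010; the next row has 1 there.

1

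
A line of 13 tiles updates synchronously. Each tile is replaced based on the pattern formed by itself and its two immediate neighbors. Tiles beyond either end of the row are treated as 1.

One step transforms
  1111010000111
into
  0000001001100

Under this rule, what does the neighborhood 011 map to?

1

At position 10 the neighborhood is 011; the next row has 1 there.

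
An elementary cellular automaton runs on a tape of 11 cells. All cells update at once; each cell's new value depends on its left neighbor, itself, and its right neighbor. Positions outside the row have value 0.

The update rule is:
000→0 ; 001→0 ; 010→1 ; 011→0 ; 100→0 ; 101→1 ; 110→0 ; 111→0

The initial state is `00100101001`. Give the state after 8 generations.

00100000001

00100111001
00100000001
00100000001  (fixed point — unchanged through generation 8)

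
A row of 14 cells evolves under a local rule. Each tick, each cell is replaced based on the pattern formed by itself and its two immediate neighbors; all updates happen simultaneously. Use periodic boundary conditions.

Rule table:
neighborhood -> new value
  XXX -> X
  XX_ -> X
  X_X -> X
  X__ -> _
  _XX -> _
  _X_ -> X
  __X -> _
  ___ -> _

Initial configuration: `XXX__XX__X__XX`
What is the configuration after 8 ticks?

tick 1: XXX___X__X___X
tick 2: XXX___X__X____
tick 3: _XX___X__X____
tick 4: __X___X__X____
tick 5: __X___X__X____  (fixed point — unchanged through tick 8)

__X___X__X____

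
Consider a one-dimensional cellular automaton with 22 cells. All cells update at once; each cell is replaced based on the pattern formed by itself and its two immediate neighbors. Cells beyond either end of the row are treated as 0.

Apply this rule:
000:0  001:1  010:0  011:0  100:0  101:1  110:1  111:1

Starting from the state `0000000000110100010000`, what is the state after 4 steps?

0000000001011000100000
0000000010101001000000
0000000101010010000000
0000001010100100000000

0000001010100100000000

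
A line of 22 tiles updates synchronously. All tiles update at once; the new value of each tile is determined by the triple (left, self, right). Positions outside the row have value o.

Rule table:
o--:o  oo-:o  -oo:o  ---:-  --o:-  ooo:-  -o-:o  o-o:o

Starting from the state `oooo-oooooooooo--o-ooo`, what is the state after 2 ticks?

o--o-oo-------oooo-oo-

tick 1: ---ooo--------oo-ooo--
tick 2: o--o-oo-------oooo-oo-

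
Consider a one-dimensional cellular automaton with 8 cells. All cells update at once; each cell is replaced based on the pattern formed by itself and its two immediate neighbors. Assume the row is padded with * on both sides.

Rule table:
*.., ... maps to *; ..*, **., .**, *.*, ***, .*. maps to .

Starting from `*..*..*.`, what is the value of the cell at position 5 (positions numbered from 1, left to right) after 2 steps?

.*..*...
..*..**.
position 5 holds .

.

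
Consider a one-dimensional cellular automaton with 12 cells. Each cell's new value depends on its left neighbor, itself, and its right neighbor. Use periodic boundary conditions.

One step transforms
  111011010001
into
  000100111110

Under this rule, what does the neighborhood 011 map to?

At position 4 the neighborhood is 011; the next row has 0 there.

0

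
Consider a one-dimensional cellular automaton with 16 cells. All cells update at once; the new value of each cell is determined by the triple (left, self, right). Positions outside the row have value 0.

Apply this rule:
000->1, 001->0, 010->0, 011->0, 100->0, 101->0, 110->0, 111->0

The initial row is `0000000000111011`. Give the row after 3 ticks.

tick 1: 1111111110000000
tick 2: 0000000000111111
tick 3: 1111111110000000

1111111110000000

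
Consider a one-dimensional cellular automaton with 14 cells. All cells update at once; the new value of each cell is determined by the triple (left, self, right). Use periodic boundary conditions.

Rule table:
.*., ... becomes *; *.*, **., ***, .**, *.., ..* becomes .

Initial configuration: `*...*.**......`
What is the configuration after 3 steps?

*.*.*....****.
*.*.*.**......
*.*.*....****.

*.*.*....****.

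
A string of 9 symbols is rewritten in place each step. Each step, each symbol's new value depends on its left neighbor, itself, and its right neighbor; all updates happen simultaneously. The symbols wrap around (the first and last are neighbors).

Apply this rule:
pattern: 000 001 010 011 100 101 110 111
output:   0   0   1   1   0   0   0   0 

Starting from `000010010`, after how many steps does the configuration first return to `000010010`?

1

000010010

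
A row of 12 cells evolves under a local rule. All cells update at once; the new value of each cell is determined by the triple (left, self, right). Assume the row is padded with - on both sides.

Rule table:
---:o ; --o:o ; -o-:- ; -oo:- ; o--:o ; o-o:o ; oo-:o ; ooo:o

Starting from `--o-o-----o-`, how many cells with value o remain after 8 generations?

6

generation 1: oo-o-ooooo-o
generation 2: -oo-o-ooooo-
generation 3: o-oo-o-ooooo
generation 4: -o-oo-o-oooo
generation 5: o-o-oo-o-ooo
generation 6: -o-o-oo-o-oo
generation 7: o-o-o-oo-o-o
generation 8: -o-o-o-oo-o-
count of o: 6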